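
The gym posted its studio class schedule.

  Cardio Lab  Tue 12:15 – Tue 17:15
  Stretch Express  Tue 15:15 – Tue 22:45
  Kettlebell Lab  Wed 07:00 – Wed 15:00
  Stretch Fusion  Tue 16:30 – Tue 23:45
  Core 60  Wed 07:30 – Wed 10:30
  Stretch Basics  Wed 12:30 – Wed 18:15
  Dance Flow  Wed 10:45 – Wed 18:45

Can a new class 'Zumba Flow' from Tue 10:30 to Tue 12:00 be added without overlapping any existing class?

Yes — the slot is free

Cardio Lab: starts Tue 12:15 at or after Zumba Flow ends Tue 12:00 → clear.
Stretch Express: starts Tue 15:15 at or after Zumba Flow ends Tue 12:00 → clear.
Stretch Fusion: starts Tue 16:30 at or after Zumba Flow ends Tue 12:00 → clear.
Kettlebell Lab: starts Wed 07:00 at or after Zumba Flow ends Tue 12:00 → clear.
Core 60: starts Wed 07:30 at or after Zumba Flow ends Tue 12:00 → clear.
Dance Flow: starts Wed 10:45 at or after Zumba Flow ends Tue 12:00 → clear.
Stretch Basics: starts Wed 12:30 at or after Zumba Flow ends Tue 12:00 → clear.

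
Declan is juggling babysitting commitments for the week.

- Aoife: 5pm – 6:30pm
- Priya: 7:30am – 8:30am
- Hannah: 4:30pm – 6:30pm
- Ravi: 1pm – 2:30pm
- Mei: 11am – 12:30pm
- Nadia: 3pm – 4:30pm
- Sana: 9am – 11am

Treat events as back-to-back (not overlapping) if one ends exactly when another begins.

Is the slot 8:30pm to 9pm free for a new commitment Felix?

Priya: ends 8:30am at or before Felix starts 8:30pm → clear.
Sana: ends 11am at or before Felix starts 8:30pm → clear.
Mei: ends 12:30pm at or before Felix starts 8:30pm → clear.
Ravi: ends 2:30pm at or before Felix starts 8:30pm → clear.
Nadia: ends 4:30pm at or before Felix starts 8:30pm → clear.
Hannah: ends 6:30pm at or before Felix starts 8:30pm → clear.
Aoife: ends 6:30pm at or before Felix starts 8:30pm → clear.

Yes — the slot is free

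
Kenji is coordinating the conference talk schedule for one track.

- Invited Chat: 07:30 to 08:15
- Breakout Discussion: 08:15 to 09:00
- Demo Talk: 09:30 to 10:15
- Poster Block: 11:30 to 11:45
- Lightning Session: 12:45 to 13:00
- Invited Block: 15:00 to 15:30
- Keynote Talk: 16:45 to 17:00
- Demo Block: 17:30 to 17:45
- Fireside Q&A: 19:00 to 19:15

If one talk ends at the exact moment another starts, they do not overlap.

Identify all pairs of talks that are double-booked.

Two intervals overlap when each starts before the other ends.
Sorted by start: Invited Chat, Breakout Discussion, Demo Talk, Poster Block, Lightning Session, Invited Block, Keynote Talk, Demo Block, Fireside Q&A.
Breakout Discussion starts exactly when Invited Chat ends (back-to-back, no overlap) — done with Invited Chat.
Demo Talk starts after Breakout Discussion ends — done with Breakout Discussion.
Poster Block starts after Demo Talk ends — done with Demo Talk.
Lightning Session starts after Poster Block ends — done with Poster Block.
Invited Block starts after Lightning Session ends — done with Lightning Session.
Keynote Talk starts after Invited Block ends — done with Invited Block.
Demo Block starts after Keynote Talk ends — done with Keynote Talk.
Fireside Q&A starts after Demo Block ends.

no overlapping pairs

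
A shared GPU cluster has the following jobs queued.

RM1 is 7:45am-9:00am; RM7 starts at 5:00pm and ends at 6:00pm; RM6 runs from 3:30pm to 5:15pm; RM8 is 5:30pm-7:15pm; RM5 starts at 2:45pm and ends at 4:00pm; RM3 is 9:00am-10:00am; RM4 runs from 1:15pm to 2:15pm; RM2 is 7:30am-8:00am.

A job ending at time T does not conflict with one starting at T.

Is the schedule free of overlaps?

No

Sorted by start: RM2, RM1, RM3, RM4, RM5, RM6, RM7, RM8.
RM1 starts before RM2 ends → RM2 and RM1 overlap.
That's a conflict, so the schedule is not conflict-free.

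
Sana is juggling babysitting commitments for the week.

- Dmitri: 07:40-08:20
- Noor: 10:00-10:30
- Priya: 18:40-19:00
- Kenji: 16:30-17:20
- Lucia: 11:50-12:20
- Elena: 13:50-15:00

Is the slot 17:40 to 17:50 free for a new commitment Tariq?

Dmitri: ends 08:20 at or before Tariq starts 17:40 → clear.
Noor: ends 10:30 at or before Tariq starts 17:40 → clear.
Lucia: ends 12:20 at or before Tariq starts 17:40 → clear.
Elena: ends 15:00 at or before Tariq starts 17:40 → clear.
Kenji: ends 17:20 at or before Tariq starts 17:40 → clear.
Priya: starts 18:40 at or after Tariq ends 17:50 → clear.

Yes — the slot is free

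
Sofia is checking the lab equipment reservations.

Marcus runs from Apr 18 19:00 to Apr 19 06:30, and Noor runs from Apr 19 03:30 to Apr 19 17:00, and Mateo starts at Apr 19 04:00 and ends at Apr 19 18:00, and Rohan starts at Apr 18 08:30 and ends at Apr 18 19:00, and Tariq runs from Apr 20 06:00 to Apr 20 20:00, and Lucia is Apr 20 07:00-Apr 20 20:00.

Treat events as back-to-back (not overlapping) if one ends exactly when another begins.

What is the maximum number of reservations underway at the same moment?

Sweep the timeline, counting +1 at each start and −1 at each end (ends before starts at a tie):
Apr 18 08:30 start Rohan → 1
Apr 18 19:00 end Rohan → 0
Apr 18 19:00 start Marcus → 1
Apr 19 03:30 start Noor → 2
Apr 19 04:00 start Mateo → 3
Apr 19 06:30 end Marcus → 2
Apr 19 17:00 end Noor → 1
Apr 19 18:00 end Mateo → 0
Apr 20 06:00 start Tariq → 1
Apr 20 07:00 start Lucia → 2
Apr 20 20:00 end Lucia → 1
Apr 20 20:00 end Tariq → 0
Peak is 3, at Apr 19 04:00 (Marcus, Mateo, Noor).

3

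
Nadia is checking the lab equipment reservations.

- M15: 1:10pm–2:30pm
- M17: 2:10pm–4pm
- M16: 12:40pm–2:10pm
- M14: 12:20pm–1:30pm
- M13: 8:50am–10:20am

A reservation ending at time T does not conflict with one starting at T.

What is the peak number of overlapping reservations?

3

Walk through starts and ends in time order (an end at T is processed before a start at T):
8:50am start M13 → 1
10:20am end M13 → 0
12:20pm start M14 → 1
12:40pm start M16 → 2
1:10pm start M15 → 3
1:30pm end M14 → 2
2:10pm end M16 → 1
2:10pm start M17 → 2
2:30pm end M15 → 1
4pm end M17 → 0
Peak is 3, at 1:10pm (M14, M15, M16).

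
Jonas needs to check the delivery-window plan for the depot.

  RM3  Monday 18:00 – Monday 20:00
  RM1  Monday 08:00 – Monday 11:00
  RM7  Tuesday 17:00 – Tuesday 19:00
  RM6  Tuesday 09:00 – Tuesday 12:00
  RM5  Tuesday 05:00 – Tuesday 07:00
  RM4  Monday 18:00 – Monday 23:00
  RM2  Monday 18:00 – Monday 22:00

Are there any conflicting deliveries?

Yes

Sorted by start: RM1, RM2, RM3, RM4, RM5, RM6, RM7.
RM2 starts after RM1 ends, so nothing later overlaps RM1 either.
RM3 starts before RM2 ends → RM2 and RM3 overlap.
That's a conflict, so the schedule is not conflict-free.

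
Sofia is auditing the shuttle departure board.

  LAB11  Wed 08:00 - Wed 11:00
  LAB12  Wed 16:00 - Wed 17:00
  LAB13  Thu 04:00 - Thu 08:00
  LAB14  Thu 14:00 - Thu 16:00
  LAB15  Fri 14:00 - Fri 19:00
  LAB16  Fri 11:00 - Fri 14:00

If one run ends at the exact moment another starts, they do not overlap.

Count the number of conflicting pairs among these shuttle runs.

Two intervals overlap when each starts before the other ends.
Sorted by start: LAB11, LAB12, LAB13, LAB14, LAB16, LAB15.
LAB12 starts after LAB11 ends, so nothing later overlaps LAB11 either.
LAB13 starts after LAB12 ends, so nothing later overlaps LAB12 either.
LAB14 starts after LAB13 ends, so nothing later overlaps LAB13 either.
LAB16 starts after LAB14 ends, so nothing later overlaps LAB14 either.
LAB15 starts exactly when LAB16 ends (back-to-back, no overlap).
No pair overlaps.

0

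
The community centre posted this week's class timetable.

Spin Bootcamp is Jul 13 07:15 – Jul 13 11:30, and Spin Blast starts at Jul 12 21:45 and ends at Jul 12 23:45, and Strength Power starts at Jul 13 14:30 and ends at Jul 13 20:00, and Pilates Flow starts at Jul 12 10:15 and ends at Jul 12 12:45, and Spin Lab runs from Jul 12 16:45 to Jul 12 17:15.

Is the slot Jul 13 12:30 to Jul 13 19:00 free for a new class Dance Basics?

Pilates Flow: ends Jul 12 12:45 at or before Dance Basics starts Jul 13 12:30 → clear.
Spin Lab: ends Jul 12 17:15 at or before Dance Basics starts Jul 13 12:30 → clear.
Spin Blast: ends Jul 12 23:45 at or before Dance Basics starts Jul 13 12:30 → clear.
Spin Bootcamp: ends Jul 13 11:30 at or before Dance Basics starts Jul 13 12:30 → clear.
Strength Power: starts Jul 13 14:30 before Dance Basics ends Jul 13 19:00, and ends Jul 13 20:00 after Dance Basics starts Jul 13 12:30 → overlap.
Dance Basics overlaps Strength Power.

No — it overlaps Strength Power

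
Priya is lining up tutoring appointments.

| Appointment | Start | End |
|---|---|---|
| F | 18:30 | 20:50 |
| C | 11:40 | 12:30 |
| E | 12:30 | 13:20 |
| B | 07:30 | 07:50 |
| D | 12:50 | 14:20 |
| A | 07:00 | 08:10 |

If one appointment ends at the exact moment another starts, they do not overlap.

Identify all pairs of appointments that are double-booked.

Two intervals overlap when each starts before the other ends.
Sorted by start: A, B, C, E, D, F.
B starts before A ends → A and B overlap.
C starts after A ends, so nothing later overlaps A either.
C starts after B ends, so nothing later overlaps B either.
E starts exactly when C ends (back-to-back, no overlap), so nothing later overlaps C either.
D starts before E ends → E and D overlap.
F starts after E ends.
F starts after D ends.

A & B, D & E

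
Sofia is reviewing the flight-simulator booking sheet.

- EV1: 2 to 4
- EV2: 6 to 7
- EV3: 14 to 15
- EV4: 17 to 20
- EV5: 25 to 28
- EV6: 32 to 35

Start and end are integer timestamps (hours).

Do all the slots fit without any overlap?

Sorted by start: EV1, EV2, EV3, EV4, EV5, EV6.
EV2 starts after EV1 ends, so EV1 has no further overlaps.
EV3 starts after EV2 ends, so EV2 has no further overlaps.
EV4 starts after EV3 ends, so EV3 has no further overlaps.
EV5 starts after EV4 ends, so EV4 has no further overlaps.
EV6 starts after EV5 ends.
Every pair is clear; the schedule has no overlaps.

Yes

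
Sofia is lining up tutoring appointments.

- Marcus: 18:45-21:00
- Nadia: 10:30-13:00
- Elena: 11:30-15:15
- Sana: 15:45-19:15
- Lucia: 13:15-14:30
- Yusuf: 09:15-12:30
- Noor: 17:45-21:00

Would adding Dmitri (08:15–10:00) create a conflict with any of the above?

Yes — it overlaps Yusuf

Yusuf: starts 09:15 before Dmitri ends 10:00, and ends 12:30 after Dmitri starts 08:15 → overlap.
Nadia: starts 10:30 at or after Dmitri ends 10:00 → clear.
Elena: starts 11:30 at or after Dmitri ends 10:00 → clear.
Lucia: starts 13:15 at or after Dmitri ends 10:00 → clear.
Sana: starts 15:45 at or after Dmitri ends 10:00 → clear.
Noor: starts 17:45 at or after Dmitri ends 10:00 → clear.
Marcus: starts 18:45 at or after Dmitri ends 10:00 → clear.
Dmitri overlaps Yusuf.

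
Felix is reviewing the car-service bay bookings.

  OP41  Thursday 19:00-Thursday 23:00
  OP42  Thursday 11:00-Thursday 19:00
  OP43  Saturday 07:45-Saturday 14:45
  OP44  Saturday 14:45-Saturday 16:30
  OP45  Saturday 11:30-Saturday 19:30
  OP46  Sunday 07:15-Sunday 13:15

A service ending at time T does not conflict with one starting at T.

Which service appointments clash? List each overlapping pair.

Sorted by start: OP42, OP41, OP43, OP45, OP44, OP46.
OP41 starts exactly when OP42 ends (back-to-back, no overlap); OP42 is clear from here.
OP43 starts after OP41 ends; OP41 is clear from here.
OP45 starts before OP43 ends → OP43 and OP45 overlap.
OP44 starts exactly when OP43 ends (back-to-back, no overlap); OP43 is clear from here.
OP44 starts before OP45 ends → OP45 and OP44 overlap.
OP46 starts after OP45 ends.
OP46 starts after OP44 ends.

OP43 & OP45, OP44 & OP45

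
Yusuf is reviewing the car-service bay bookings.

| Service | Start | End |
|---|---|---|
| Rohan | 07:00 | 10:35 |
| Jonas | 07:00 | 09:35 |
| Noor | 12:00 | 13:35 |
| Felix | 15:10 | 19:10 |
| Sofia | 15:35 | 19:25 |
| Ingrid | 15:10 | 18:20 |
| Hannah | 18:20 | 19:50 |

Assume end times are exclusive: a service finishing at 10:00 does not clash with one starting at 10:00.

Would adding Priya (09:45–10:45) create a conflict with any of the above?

Rohan: starts 07:00 before Priya ends 10:45, and ends 10:35 after Priya starts 09:45 → overlap.
Jonas: ends 09:35 at or before Priya starts 09:45 → clear.
Noor: starts 12:00 at or after Priya ends 10:45 → clear.
Felix: starts 15:10 at or after Priya ends 10:45 → clear.
Ingrid: starts 15:10 at or after Priya ends 10:45 → clear.
Sofia: starts 15:35 at or after Priya ends 10:45 → clear.
Hannah: starts 18:20 at or after Priya ends 10:45 → clear.
Priya overlaps Rohan.

Yes — it overlaps Rohan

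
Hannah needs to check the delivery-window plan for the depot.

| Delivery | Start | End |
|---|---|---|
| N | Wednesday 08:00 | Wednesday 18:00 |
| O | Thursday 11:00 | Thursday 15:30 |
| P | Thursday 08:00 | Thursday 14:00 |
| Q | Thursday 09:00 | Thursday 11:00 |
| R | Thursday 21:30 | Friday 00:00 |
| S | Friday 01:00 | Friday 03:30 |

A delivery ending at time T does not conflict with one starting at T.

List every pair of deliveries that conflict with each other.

O & P, P & Q

Check each pair: they overlap iff neither finishes before the other starts.
Sorted by start: N, P, Q, O, R, S.
P starts after N ends — done with N.
Q starts before P ends → P and Q overlap.
O starts before P ends → P and O overlap.
R starts after P ends — done with P.
O starts exactly when Q ends (back-to-back, no overlap) — done with Q.
R starts after O ends — done with O.
S starts after R ends.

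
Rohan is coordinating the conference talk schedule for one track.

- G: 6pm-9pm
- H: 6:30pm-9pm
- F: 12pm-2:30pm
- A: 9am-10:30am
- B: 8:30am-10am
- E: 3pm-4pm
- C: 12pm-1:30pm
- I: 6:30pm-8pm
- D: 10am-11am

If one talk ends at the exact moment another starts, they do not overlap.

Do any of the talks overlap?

Yes

Two intervals overlap when each starts before the other ends.
Sorted by start: B, A, D, C, F, E, G, H, I.
A starts before B ends → B and A overlap.
That's a conflict, so the schedule is not conflict-free.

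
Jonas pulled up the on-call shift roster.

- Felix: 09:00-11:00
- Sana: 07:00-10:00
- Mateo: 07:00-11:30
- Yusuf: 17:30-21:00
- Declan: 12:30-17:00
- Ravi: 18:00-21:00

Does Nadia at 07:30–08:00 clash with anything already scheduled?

Sana: starts 07:00 before Nadia ends 08:00, and ends 10:00 after Nadia starts 07:30 → overlap.
Mateo: starts 07:00 before Nadia ends 08:00, and ends 11:30 after Nadia starts 07:30 → overlap.
Felix: starts 09:00 at or after Nadia ends 08:00 → clear.
Declan: starts 12:30 at or after Nadia ends 08:00 → clear.
Yusuf: starts 17:30 at or after Nadia ends 08:00 → clear.
Ravi: starts 18:00 at or after Nadia ends 08:00 → clear.
Nadia overlaps Sana, Mateo.

Yes — it overlaps Mateo, Sana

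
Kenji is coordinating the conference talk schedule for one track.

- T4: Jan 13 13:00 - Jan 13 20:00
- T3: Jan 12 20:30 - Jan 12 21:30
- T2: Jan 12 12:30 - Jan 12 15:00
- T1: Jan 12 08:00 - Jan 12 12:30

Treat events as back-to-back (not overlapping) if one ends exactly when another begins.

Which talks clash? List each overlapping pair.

no overlapping pairs

Sorted by start: T1, T2, T3, T4.
T2 starts exactly when T1 ends (back-to-back, no overlap); T1 is clear from here.
T3 starts after T2 ends; T2 is clear from here.
T4 starts after T3 ends.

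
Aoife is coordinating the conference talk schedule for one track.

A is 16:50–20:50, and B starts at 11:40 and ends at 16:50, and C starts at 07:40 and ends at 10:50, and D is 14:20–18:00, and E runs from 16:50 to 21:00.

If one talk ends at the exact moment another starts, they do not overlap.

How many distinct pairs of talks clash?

4

Two intervals overlap when each starts before the other ends.
Sorted by start: C, B, D, A, E.
B starts after C ends; C is clear from here.
D starts before B ends → B and D overlap.
A starts exactly when B ends (back-to-back, no overlap); B is clear from here.
A starts before D ends → D and A overlap.
E starts before D ends → D and E overlap.
E starts before A ends → A and E overlap.
Overlapping pairs: A & D, A & E, B & D, D & E — 4 in total.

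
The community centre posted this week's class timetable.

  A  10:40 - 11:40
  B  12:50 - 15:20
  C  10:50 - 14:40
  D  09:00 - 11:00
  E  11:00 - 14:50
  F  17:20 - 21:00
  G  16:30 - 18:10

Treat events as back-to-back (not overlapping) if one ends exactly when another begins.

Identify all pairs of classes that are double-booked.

A & C, A & D, A & E, B & C, B & E, C & D, C & E, F & G

Two intervals overlap when each starts before the other ends.
Sorted by start: D, A, C, E, B, G, F.
A starts before D ends → D and A overlap.
C starts before D ends → D and C overlap.
E starts exactly when D ends (back-to-back, no overlap), so D has no further overlaps.
C starts before A ends → A and C overlap.
E starts before A ends → A and E overlap.
B starts after A ends, so A has no further overlaps.
E starts before C ends → C and E overlap.
B starts before C ends → C and B overlap.
G starts after C ends, so C has no further overlaps.
B starts before E ends → E and B overlap.
G starts after E ends, so E has no further overlaps.
G starts after B ends, so B has no further overlaps.
F starts before G ends → G and F overlap.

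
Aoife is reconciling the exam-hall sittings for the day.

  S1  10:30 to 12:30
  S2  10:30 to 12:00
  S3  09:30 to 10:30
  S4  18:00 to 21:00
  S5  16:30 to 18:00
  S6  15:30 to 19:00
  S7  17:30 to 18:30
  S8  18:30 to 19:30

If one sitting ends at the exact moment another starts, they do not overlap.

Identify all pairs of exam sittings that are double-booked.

Sorted by start: S3, S1, S2, S6, S5, S7, S4, S8.
S1 starts exactly when S3 ends (back-to-back, no overlap), so S3 has no further overlaps.
S2 starts before S1 ends → S1 and S2 overlap.
S6 starts after S1 ends, so S1 has no further overlaps.
S6 starts after S2 ends, so S2 has no further overlaps.
S5 starts before S6 ends → S6 and S5 overlap.
S7 starts before S6 ends → S6 and S7 overlap.
S4 starts before S6 ends → S6 and S4 overlap.
S8 starts before S6 ends → S6 and S8 overlap.
S7 starts before S5 ends → S5 and S7 overlap.
S4 starts exactly when S5 ends (back-to-back, no overlap), so S5 has no further overlaps.
S4 starts before S7 ends → S7 and S4 overlap.
S8 starts exactly when S7 ends (back-to-back, no overlap).
S8 starts before S4 ends → S4 and S8 overlap.

S1 & S2, S4 & S6, S4 & S7, S4 & S8, S5 & S6, S5 & S7, S6 & S7, S6 & S8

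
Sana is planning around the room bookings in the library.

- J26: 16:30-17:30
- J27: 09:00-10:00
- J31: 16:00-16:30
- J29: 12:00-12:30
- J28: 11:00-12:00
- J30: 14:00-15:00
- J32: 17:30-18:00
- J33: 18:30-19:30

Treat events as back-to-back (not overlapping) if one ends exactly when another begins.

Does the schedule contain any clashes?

No

Check each pair: they overlap iff neither finishes before the other starts.
Sorted by start: J27, J28, J29, J30, J31, J26, J32, J33.
J28 starts after J27 ends, so nothing later overlaps J27 either.
J29 starts exactly when J28 ends (back-to-back, no overlap), so nothing later overlaps J28 either.
J30 starts after J29 ends, so nothing later overlaps J29 either.
J31 starts after J30 ends, so nothing later overlaps J30 either.
J26 starts exactly when J31 ends (back-to-back, no overlap), so nothing later overlaps J31 either.
J32 starts exactly when J26 ends (back-to-back, no overlap), so nothing later overlaps J26 either.
J33 starts after J32 ends.
Every pair is clear; the schedule has no overlaps.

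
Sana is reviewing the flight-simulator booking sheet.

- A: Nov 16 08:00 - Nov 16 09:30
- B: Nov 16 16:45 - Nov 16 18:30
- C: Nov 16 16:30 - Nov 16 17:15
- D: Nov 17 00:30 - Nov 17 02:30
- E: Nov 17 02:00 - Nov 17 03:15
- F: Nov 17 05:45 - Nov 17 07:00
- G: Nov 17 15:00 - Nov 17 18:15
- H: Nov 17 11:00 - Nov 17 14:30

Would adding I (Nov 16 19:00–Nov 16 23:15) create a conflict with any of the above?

A: ends Nov 16 09:30 at or before I starts Nov 16 19:00 → clear.
C: ends Nov 16 17:15 at or before I starts Nov 16 19:00 → clear.
B: ends Nov 16 18:30 at or before I starts Nov 16 19:00 → clear.
D: starts Nov 17 00:30 at or after I ends Nov 16 23:15 → clear.
E: starts Nov 17 02:00 at or after I ends Nov 16 23:15 → clear.
F: starts Nov 17 05:45 at or after I ends Nov 16 23:15 → clear.
H: starts Nov 17 11:00 at or after I ends Nov 16 23:15 → clear.
G: starts Nov 17 15:00 at or after I ends Nov 16 23:15 → clear.

No — it doesn't clash with anything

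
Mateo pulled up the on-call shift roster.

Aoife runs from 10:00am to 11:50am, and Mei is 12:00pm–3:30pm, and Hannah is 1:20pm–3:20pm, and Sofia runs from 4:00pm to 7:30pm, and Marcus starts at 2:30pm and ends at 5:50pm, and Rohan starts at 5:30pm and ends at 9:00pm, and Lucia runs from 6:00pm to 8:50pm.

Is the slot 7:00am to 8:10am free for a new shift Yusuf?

Aoife: starts 10:00am at or after Yusuf ends 8:10am → clear.
Mei: starts 12:00pm at or after Yusuf ends 8:10am → clear.
Hannah: starts 1:20pm at or after Yusuf ends 8:10am → clear.
Marcus: starts 2:30pm at or after Yusuf ends 8:10am → clear.
Sofia: starts 4:00pm at or after Yusuf ends 8:10am → clear.
Rohan: starts 5:30pm at or after Yusuf ends 8:10am → clear.
Lucia: starts 6:00pm at or after Yusuf ends 8:10am → clear.

Yes — the slot is free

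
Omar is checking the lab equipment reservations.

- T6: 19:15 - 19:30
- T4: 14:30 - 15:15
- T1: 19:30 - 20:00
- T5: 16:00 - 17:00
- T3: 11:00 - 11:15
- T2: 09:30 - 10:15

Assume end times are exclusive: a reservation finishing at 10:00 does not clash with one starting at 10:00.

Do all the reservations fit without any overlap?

Sorted by start: T2, T3, T4, T5, T6, T1.
T3 starts after T2 ends, so nothing later overlaps T2 either.
T4 starts after T3 ends, so nothing later overlaps T3 either.
T5 starts after T4 ends, so nothing later overlaps T4 either.
T6 starts after T5 ends, so nothing later overlaps T5 either.
T1 starts exactly when T6 ends (back-to-back, no overlap).
Every pair is clear; the schedule has no overlaps.

Yes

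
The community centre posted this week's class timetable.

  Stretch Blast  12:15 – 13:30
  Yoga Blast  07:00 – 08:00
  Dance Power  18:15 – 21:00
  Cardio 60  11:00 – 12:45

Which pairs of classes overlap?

Sorted by start: Yoga Blast, Cardio 60, Stretch Blast, Dance Power.
Cardio 60 starts after Yoga Blast ends, so nothing later overlaps Yoga Blast either.
Stretch Blast starts before Cardio 60 ends → Cardio 60 and Stretch Blast overlap.
Dance Power starts after Cardio 60 ends.
Dance Power starts after Stretch Blast ends.

Cardio 60 & Stretch Blast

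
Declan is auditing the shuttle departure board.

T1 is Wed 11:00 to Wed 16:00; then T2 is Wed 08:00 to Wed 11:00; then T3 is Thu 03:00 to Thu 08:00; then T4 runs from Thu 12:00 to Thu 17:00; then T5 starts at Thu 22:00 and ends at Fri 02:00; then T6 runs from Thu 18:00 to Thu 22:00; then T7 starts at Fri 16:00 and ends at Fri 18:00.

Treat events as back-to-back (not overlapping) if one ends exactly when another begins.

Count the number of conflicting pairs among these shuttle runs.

0

Check each pair: they overlap iff neither finishes before the other starts.
Sorted by start: T2, T1, T3, T4, T6, T5, T7.
T1 starts exactly when T2 ends (back-to-back, no overlap), so nothing later overlaps T2 either.
T3 starts after T1 ends, so nothing later overlaps T1 either.
T4 starts after T3 ends, so nothing later overlaps T3 either.
T6 starts after T4 ends, so nothing later overlaps T4 either.
T5 starts exactly when T6 ends (back-to-back, no overlap), so nothing later overlaps T6 either.
T7 starts after T5 ends.
No pair overlaps.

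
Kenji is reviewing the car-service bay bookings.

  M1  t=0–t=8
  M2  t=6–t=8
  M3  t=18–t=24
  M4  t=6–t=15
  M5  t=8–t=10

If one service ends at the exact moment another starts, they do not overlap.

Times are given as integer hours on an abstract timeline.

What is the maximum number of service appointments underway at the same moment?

3

Sweep the timeline, counting +1 at each start and −1 at each end (ends before starts at a tie):
t=0 start M1 → 1
t=6 start M2 → 2
t=6 start M4 → 3
t=8 end M1 → 2
t=8 end M2 → 1
t=8 start M5 → 2
t=10 end M5 → 1
t=15 end M4 → 0
t=18 start M3 → 1
t=24 end M3 → 0
Peak is 3, at t=6 (M1, M2, M4).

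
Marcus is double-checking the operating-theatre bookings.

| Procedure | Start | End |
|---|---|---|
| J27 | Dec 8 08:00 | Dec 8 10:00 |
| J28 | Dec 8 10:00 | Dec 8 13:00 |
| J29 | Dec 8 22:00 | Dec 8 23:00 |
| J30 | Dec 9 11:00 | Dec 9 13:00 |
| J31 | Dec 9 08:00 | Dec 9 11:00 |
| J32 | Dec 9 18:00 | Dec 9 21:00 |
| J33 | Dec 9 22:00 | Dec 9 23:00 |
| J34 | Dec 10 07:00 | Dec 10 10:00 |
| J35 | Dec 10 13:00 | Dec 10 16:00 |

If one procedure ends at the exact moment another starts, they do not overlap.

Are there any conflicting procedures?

No

Check each pair: they overlap iff neither finishes before the other starts.
Sorted by start: J27, J28, J29, J31, J30, J32, J33, J34, J35.
J28 starts exactly when J27 ends (back-to-back, no overlap), so nothing later overlaps J27 either.
J29 starts after J28 ends, so nothing later overlaps J28 either.
J31 starts after J29 ends, so nothing later overlaps J29 either.
J30 starts exactly when J31 ends (back-to-back, no overlap), so nothing later overlaps J31 either.
J32 starts after J30 ends, so nothing later overlaps J30 either.
J33 starts after J32 ends, so nothing later overlaps J32 either.
J34 starts after J33 ends, so nothing later overlaps J33 either.
J35 starts after J34 ends.
Every pair is clear; the schedule has no overlaps.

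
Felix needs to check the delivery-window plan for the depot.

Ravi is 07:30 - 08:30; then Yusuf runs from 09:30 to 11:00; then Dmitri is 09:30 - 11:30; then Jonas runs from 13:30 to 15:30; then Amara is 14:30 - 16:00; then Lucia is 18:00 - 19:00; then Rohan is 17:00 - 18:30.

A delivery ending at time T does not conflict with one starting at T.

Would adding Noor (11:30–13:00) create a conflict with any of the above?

Ravi: ends 08:30 at or before Noor starts 11:30 → clear.
Yusuf: ends 11:00 at or before Noor starts 11:30 → clear.
Dmitri: ends 11:30 at or before Noor starts 11:30 → clear.
Jonas: starts 13:30 at or after Noor ends 13:00 → clear.
Amara: starts 14:30 at or after Noor ends 13:00 → clear.
Rohan: starts 17:00 at or after Noor ends 13:00 → clear.
Lucia: starts 18:00 at or after Noor ends 13:00 → clear.

No — it doesn't clash with anything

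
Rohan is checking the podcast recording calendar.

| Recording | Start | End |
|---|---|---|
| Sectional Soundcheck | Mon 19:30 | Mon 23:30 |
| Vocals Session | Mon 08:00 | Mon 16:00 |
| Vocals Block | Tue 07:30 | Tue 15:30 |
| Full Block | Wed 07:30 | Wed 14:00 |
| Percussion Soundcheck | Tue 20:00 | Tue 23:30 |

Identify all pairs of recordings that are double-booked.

Two intervals overlap when each starts before the other ends.
Sorted by start: Vocals Session, Sectional Soundcheck, Vocals Block, Percussion Soundcheck, Full Block.
Sectional Soundcheck starts after Vocals Session ends — done with Vocals Session.
Vocals Block starts after Sectional Soundcheck ends — done with Sectional Soundcheck.
Percussion Soundcheck starts after Vocals Block ends — done with Vocals Block.
Full Block starts after Percussion Soundcheck ends.

no conflicts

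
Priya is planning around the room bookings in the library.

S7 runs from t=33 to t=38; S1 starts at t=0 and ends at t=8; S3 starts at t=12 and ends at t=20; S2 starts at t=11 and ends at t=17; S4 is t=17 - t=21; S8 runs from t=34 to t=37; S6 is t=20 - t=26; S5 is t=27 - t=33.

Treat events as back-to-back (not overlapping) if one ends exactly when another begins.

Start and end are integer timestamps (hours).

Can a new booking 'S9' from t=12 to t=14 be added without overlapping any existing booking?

No — it overlaps S2, S3

S1: ends t=8 at or before S9 starts t=12 → clear.
S2: starts t=11 before S9 ends t=14, and ends t=17 after S9 starts t=12 → overlap.
S3: starts t=12 before S9 ends t=14, and ends t=20 after S9 starts t=12 → overlap.
S4: starts t=17 at or after S9 ends t=14 → clear.
S6: starts t=20 at or after S9 ends t=14 → clear.
S5: starts t=27 at or after S9 ends t=14 → clear.
S7: starts t=33 at or after S9 ends t=14 → clear.
S8: starts t=34 at or after S9 ends t=14 → clear.
S9 overlaps S2, S3.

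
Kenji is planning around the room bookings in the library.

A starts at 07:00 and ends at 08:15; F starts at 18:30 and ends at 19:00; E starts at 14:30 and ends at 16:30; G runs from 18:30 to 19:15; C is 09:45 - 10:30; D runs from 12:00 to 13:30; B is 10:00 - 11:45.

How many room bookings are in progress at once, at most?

Sort all start/end points and keep a running count:
07:00 start A → 1
08:15 end A → 0
09:45 start C → 1
10:00 start B → 2
10:30 end C → 1
11:45 end B → 0
12:00 start D → 1
13:30 end D → 0
14:30 start E → 1
16:30 end E → 0
18:30 start F → 1
18:30 start G → 2
19:00 end F → 1
19:15 end G → 0
Peak is 2, at 10:00 (B, C).

2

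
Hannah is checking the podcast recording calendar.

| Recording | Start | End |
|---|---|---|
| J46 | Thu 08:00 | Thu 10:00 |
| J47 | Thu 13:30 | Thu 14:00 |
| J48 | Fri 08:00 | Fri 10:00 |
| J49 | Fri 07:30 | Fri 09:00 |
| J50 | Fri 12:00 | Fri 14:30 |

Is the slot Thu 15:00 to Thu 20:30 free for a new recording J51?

J46: ends Thu 10:00 at or before J51 starts Thu 15:00 → clear.
J47: ends Thu 14:00 at or before J51 starts Thu 15:00 → clear.
J49: starts Fri 07:30 at or after J51 ends Thu 20:30 → clear.
J48: starts Fri 08:00 at or after J51 ends Thu 20:30 → clear.
J50: starts Fri 12:00 at or after J51 ends Thu 20:30 → clear.

Yes — the slot is free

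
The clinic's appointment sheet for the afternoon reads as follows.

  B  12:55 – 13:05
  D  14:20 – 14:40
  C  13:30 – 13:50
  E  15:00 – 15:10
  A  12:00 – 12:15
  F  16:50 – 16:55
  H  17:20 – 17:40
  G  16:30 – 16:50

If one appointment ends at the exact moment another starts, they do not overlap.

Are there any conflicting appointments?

No

Sorted by start: A, B, C, D, E, G, F, H.
B starts after A ends — done with A.
C starts after B ends — done with B.
D starts after C ends — done with C.
E starts after D ends — done with D.
G starts after E ends — done with E.
F starts exactly when G ends (back-to-back, no overlap) — done with G.
H starts after F ends.
Every pair is clear; the schedule has no overlaps.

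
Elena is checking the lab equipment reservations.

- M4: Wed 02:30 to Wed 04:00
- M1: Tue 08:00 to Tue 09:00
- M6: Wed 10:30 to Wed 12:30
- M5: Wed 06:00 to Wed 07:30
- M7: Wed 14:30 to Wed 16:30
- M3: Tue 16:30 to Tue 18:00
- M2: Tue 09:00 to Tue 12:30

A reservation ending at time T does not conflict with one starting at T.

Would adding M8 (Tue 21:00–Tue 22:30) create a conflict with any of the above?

No — it doesn't clash with anything

M1: ends Tue 09:00 at or before M8 starts Tue 21:00 → clear.
M2: ends Tue 12:30 at or before M8 starts Tue 21:00 → clear.
M3: ends Tue 18:00 at or before M8 starts Tue 21:00 → clear.
M4: starts Wed 02:30 at or after M8 ends Tue 22:30 → clear.
M5: starts Wed 06:00 at or after M8 ends Tue 22:30 → clear.
M6: starts Wed 10:30 at or after M8 ends Tue 22:30 → clear.
M7: starts Wed 14:30 at or after M8 ends Tue 22:30 → clear.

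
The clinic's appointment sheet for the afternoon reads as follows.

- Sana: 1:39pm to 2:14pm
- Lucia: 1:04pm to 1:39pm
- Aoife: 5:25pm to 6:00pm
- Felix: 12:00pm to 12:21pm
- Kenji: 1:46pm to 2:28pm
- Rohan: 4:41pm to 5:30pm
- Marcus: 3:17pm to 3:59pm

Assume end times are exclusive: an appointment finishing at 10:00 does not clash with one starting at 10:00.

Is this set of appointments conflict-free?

Sorted by start: Felix, Lucia, Sana, Kenji, Marcus, Rohan, Aoife.
Lucia starts after Felix ends; Felix is clear from here.
Sana starts exactly when Lucia ends (back-to-back, no overlap); Lucia is clear from here.
Kenji starts before Sana ends → Sana and Kenji overlap.
That's a conflict, so the schedule is not conflict-free.

No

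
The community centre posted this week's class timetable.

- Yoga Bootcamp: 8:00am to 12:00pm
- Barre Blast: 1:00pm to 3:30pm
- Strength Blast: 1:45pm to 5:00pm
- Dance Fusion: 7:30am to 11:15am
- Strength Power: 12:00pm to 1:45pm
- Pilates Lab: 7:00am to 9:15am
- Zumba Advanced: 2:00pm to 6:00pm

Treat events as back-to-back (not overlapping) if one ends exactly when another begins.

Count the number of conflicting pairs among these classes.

Check each pair: they overlap iff neither finishes before the other starts.
Sorted by start: Pilates Lab, Dance Fusion, Yoga Bootcamp, Strength Power, Barre Blast, Strength Blast, Zumba Advanced.
Dance Fusion starts before Pilates Lab ends → Pilates Lab and Dance Fusion overlap.
Yoga Bootcamp starts before Pilates Lab ends → Pilates Lab and Yoga Bootcamp overlap.
Strength Power starts after Pilates Lab ends; Pilates Lab is clear from here.
Yoga Bootcamp starts before Dance Fusion ends → Dance Fusion and Yoga Bootcamp overlap.
Strength Power starts after Dance Fusion ends; Dance Fusion is clear from here.
Strength Power starts exactly when Yoga Bootcamp ends (back-to-back, no overlap); Yoga Bootcamp is clear from here.
Barre Blast starts before Strength Power ends → Strength Power and Barre Blast overlap.
Strength Blast starts exactly when Strength Power ends (back-to-back, no overlap); Strength Power is clear from here.
Strength Blast starts before Barre Blast ends → Barre Blast and Strength Blast overlap.
Zumba Advanced starts before Barre Blast ends → Barre Blast and Zumba Advanced overlap.
Zumba Advanced starts before Strength Blast ends → Strength Blast and Zumba Advanced overlap.
Overlapping pairs: Barre Blast & Strength Blast, Barre Blast & Strength Power, Barre Blast & Zumba Advanced, Dance Fusion & Pilates Lab, Dance Fusion & Yoga Bootcamp, Pilates Lab & Yoga Bootcamp, Strength Blast & Zumba Advanced — 7 in total.

7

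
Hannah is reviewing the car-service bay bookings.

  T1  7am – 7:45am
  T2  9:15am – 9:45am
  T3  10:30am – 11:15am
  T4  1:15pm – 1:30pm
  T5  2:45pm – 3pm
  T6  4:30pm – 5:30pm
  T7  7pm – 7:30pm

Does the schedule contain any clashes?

No

Sorted by start: T1, T2, T3, T4, T5, T6, T7.
T2 starts after T1 ends — done with T1.
T3 starts after T2 ends — done with T2.
T4 starts after T3 ends — done with T3.
T5 starts after T4 ends — done with T4.
T6 starts after T5 ends — done with T5.
T7 starts after T6 ends.
Every pair is clear; the schedule has no overlaps.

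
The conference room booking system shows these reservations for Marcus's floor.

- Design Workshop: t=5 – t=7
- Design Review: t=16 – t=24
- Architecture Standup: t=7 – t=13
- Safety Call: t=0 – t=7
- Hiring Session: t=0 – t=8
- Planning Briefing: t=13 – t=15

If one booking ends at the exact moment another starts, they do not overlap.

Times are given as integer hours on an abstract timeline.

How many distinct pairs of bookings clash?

Sorted by start: Safety Call, Hiring Session, Design Workshop, Architecture Standup, Planning Briefing, Design Review.
Hiring Session starts before Safety Call ends → Safety Call and Hiring Session overlap.
Design Workshop starts before Safety Call ends → Safety Call and Design Workshop overlap.
Architecture Standup starts exactly when Safety Call ends (back-to-back, no overlap), so Safety Call has no further overlaps.
Design Workshop starts before Hiring Session ends → Hiring Session and Design Workshop overlap.
Architecture Standup starts before Hiring Session ends → Hiring Session and Architecture Standup overlap.
Planning Briefing starts after Hiring Session ends, so Hiring Session has no further overlaps.
Architecture Standup starts exactly when Design Workshop ends (back-to-back, no overlap), so Design Workshop has no further overlaps.
Planning Briefing starts exactly when Architecture Standup ends (back-to-back, no overlap), so Architecture Standup has no further overlaps.
Design Review starts after Planning Briefing ends.
Overlapping pairs: Architecture Standup & Hiring Session, Design Workshop & Hiring Session, Design Workshop & Safety Call, Hiring Session & Safety Call — 4 in total.

4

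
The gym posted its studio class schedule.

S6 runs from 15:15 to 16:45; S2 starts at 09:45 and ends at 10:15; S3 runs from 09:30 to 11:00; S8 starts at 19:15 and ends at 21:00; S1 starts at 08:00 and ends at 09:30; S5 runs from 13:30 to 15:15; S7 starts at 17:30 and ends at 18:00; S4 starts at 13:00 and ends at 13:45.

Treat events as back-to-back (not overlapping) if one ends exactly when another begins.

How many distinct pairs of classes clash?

2

Two intervals overlap when each starts before the other ends.
Sorted by start: S1, S3, S2, S4, S5, S6, S7, S8.
S3 starts exactly when S1 ends (back-to-back, no overlap), so S1 has no further overlaps.
S2 starts before S3 ends → S3 and S2 overlap.
S4 starts after S3 ends, so S3 has no further overlaps.
S4 starts after S2 ends, so S2 has no further overlaps.
S5 starts before S4 ends → S4 and S5 overlap.
S6 starts after S4 ends, so S4 has no further overlaps.
S6 starts exactly when S5 ends (back-to-back, no overlap), so S5 has no further overlaps.
S7 starts after S6 ends, so S6 has no further overlaps.
S8 starts after S7 ends.
Overlapping pairs: S2 & S3, S4 & S5 — 2 in total.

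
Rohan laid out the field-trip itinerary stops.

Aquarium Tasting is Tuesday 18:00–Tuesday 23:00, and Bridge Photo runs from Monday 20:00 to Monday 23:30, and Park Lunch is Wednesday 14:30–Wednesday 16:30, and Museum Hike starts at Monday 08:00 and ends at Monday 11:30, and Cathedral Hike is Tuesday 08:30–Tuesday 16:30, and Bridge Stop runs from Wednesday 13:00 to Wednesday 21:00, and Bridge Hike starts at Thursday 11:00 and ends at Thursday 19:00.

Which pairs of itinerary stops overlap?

Bridge Stop & Park Lunch

Sorted by start: Museum Hike, Bridge Photo, Cathedral Hike, Aquarium Tasting, Bridge Stop, Park Lunch, Bridge Hike.
Bridge Photo starts after Museum Hike ends, so Museum Hike has no further overlaps.
Cathedral Hike starts after Bridge Photo ends, so Bridge Photo has no further overlaps.
Aquarium Tasting starts after Cathedral Hike ends, so Cathedral Hike has no further overlaps.
Bridge Stop starts after Aquarium Tasting ends, so Aquarium Tasting has no further overlaps.
Park Lunch starts before Bridge Stop ends → Bridge Stop and Park Lunch overlap.
Bridge Hike starts after Bridge Stop ends.
Bridge Hike starts after Park Lunch ends.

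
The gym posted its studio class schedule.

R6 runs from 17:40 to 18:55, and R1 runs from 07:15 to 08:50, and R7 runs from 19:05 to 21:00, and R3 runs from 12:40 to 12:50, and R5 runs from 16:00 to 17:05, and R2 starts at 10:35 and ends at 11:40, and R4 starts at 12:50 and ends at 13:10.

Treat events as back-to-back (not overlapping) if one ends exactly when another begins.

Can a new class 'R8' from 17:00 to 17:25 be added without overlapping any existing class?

No — it overlaps R5

R1: ends 08:50 at or before R8 starts 17:00 → clear.
R2: ends 11:40 at or before R8 starts 17:00 → clear.
R3: ends 12:50 at or before R8 starts 17:00 → clear.
R4: ends 13:10 at or before R8 starts 17:00 → clear.
R5: starts 16:00 before R8 ends 17:25, and ends 17:05 after R8 starts 17:00 → overlap.
R6: starts 17:40 at or after R8 ends 17:25 → clear.
R7: starts 19:05 at or after R8 ends 17:25 → clear.
R8 overlaps R5.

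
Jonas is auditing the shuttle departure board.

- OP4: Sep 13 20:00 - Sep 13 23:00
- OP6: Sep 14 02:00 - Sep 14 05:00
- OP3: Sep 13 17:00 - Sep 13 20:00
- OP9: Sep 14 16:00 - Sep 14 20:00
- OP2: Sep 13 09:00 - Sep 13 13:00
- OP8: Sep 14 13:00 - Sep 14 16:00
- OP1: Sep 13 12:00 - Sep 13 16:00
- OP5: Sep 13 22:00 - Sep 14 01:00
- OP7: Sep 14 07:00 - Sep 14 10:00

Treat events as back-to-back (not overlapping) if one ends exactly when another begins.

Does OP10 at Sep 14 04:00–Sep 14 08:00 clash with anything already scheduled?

Yes — it overlaps OP6, OP7

OP2: ends Sep 13 13:00 at or before OP10 starts Sep 14 04:00 → clear.
OP1: ends Sep 13 16:00 at or before OP10 starts Sep 14 04:00 → clear.
OP3: ends Sep 13 20:00 at or before OP10 starts Sep 14 04:00 → clear.
OP4: ends Sep 13 23:00 at or before OP10 starts Sep 14 04:00 → clear.
OP5: ends Sep 14 01:00 at or before OP10 starts Sep 14 04:00 → clear.
OP6: starts Sep 14 02:00 before OP10 ends Sep 14 08:00, and ends Sep 14 05:00 after OP10 starts Sep 14 04:00 → overlap.
OP7: starts Sep 14 07:00 before OP10 ends Sep 14 08:00, and ends Sep 14 10:00 after OP10 starts Sep 14 04:00 → overlap.
OP8: starts Sep 14 13:00 at or after OP10 ends Sep 14 08:00 → clear.
OP9: starts Sep 14 16:00 at or after OP10 ends Sep 14 08:00 → clear.
OP10 overlaps OP6, OP7.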